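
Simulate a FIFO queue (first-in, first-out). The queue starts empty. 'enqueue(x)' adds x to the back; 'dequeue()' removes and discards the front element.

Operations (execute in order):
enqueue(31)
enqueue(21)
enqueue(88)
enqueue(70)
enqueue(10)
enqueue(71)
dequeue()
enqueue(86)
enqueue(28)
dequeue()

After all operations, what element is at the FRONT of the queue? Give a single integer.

enqueue(31): queue = [31]
enqueue(21): queue = [31, 21]
enqueue(88): queue = [31, 21, 88]
enqueue(70): queue = [31, 21, 88, 70]
enqueue(10): queue = [31, 21, 88, 70, 10]
enqueue(71): queue = [31, 21, 88, 70, 10, 71]
dequeue(): queue = [21, 88, 70, 10, 71]
enqueue(86): queue = [21, 88, 70, 10, 71, 86]
enqueue(28): queue = [21, 88, 70, 10, 71, 86, 28]
dequeue(): queue = [88, 70, 10, 71, 86, 28]

Answer: 88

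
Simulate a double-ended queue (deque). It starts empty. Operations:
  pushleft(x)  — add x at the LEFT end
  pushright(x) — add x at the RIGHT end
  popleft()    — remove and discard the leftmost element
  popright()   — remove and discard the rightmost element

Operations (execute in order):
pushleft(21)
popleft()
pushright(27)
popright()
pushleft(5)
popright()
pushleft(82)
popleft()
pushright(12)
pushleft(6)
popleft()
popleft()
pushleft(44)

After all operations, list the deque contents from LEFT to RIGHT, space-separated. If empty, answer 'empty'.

Answer: 44

Derivation:
pushleft(21): [21]
popleft(): []
pushright(27): [27]
popright(): []
pushleft(5): [5]
popright(): []
pushleft(82): [82]
popleft(): []
pushright(12): [12]
pushleft(6): [6, 12]
popleft(): [12]
popleft(): []
pushleft(44): [44]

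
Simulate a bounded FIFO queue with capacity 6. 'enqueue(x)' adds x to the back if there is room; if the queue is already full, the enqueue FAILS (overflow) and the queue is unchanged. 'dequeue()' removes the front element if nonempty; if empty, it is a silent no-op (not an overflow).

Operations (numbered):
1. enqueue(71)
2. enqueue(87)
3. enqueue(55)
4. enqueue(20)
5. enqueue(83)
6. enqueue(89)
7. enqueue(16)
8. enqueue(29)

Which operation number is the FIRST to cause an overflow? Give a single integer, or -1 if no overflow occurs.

Answer: 7

Derivation:
1. enqueue(71): size=1
2. enqueue(87): size=2
3. enqueue(55): size=3
4. enqueue(20): size=4
5. enqueue(83): size=5
6. enqueue(89): size=6
7. enqueue(16): size=6=cap → OVERFLOW (fail)
8. enqueue(29): size=6=cap → OVERFLOW (fail)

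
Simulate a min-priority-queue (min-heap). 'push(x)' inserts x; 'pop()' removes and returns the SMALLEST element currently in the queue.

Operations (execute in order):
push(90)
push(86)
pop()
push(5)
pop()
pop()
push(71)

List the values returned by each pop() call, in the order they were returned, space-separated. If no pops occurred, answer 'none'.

push(90): heap contents = [90]
push(86): heap contents = [86, 90]
pop() → 86: heap contents = [90]
push(5): heap contents = [5, 90]
pop() → 5: heap contents = [90]
pop() → 90: heap contents = []
push(71): heap contents = [71]

Answer: 86 5 90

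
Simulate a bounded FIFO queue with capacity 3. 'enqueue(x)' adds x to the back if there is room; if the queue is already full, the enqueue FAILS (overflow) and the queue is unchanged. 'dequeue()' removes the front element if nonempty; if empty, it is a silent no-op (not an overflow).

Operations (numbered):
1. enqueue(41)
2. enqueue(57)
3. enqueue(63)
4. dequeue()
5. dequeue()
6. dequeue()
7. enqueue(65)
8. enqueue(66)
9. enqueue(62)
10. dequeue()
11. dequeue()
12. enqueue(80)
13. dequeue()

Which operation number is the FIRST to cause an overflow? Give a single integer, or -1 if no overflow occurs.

1. enqueue(41): size=1
2. enqueue(57): size=2
3. enqueue(63): size=3
4. dequeue(): size=2
5. dequeue(): size=1
6. dequeue(): size=0
7. enqueue(65): size=1
8. enqueue(66): size=2
9. enqueue(62): size=3
10. dequeue(): size=2
11. dequeue(): size=1
12. enqueue(80): size=2
13. dequeue(): size=1

Answer: -1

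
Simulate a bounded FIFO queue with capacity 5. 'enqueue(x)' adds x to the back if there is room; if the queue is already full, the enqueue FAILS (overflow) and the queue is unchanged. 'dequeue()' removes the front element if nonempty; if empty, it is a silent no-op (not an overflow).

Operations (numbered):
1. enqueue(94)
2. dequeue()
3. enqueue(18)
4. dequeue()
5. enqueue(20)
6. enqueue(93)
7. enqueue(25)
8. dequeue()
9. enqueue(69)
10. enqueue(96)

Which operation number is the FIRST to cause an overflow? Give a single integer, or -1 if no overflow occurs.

Answer: -1

Derivation:
1. enqueue(94): size=1
2. dequeue(): size=0
3. enqueue(18): size=1
4. dequeue(): size=0
5. enqueue(20): size=1
6. enqueue(93): size=2
7. enqueue(25): size=3
8. dequeue(): size=2
9. enqueue(69): size=3
10. enqueue(96): size=4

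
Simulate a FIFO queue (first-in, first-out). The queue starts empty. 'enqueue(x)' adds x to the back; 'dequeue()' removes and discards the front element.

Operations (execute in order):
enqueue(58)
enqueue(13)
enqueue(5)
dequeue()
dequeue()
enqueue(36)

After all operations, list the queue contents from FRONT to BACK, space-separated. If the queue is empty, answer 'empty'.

Answer: 5 36

Derivation:
enqueue(58): [58]
enqueue(13): [58, 13]
enqueue(5): [58, 13, 5]
dequeue(): [13, 5]
dequeue(): [5]
enqueue(36): [5, 36]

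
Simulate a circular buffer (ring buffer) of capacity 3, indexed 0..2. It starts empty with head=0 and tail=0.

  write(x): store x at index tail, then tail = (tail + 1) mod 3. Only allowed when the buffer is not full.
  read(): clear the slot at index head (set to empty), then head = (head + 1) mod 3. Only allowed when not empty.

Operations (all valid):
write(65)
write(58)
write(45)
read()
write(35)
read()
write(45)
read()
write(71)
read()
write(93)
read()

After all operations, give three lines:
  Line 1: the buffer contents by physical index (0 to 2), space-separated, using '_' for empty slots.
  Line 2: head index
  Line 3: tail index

write(65): buf=[65 _ _], head=0, tail=1, size=1
write(58): buf=[65 58 _], head=0, tail=2, size=2
write(45): buf=[65 58 45], head=0, tail=0, size=3
read(): buf=[_ 58 45], head=1, tail=0, size=2
write(35): buf=[35 58 45], head=1, tail=1, size=3
read(): buf=[35 _ 45], head=2, tail=1, size=2
write(45): buf=[35 45 45], head=2, tail=2, size=3
read(): buf=[35 45 _], head=0, tail=2, size=2
write(71): buf=[35 45 71], head=0, tail=0, size=3
read(): buf=[_ 45 71], head=1, tail=0, size=2
write(93): buf=[93 45 71], head=1, tail=1, size=3
read(): buf=[93 _ 71], head=2, tail=1, size=2

Answer: 93 _ 71
2
1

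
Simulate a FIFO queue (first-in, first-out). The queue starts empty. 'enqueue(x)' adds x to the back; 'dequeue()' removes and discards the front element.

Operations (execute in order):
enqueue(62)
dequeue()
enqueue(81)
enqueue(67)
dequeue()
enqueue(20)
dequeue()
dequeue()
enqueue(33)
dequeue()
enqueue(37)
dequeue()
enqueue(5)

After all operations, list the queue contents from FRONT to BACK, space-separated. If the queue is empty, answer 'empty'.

enqueue(62): [62]
dequeue(): []
enqueue(81): [81]
enqueue(67): [81, 67]
dequeue(): [67]
enqueue(20): [67, 20]
dequeue(): [20]
dequeue(): []
enqueue(33): [33]
dequeue(): []
enqueue(37): [37]
dequeue(): []
enqueue(5): [5]

Answer: 5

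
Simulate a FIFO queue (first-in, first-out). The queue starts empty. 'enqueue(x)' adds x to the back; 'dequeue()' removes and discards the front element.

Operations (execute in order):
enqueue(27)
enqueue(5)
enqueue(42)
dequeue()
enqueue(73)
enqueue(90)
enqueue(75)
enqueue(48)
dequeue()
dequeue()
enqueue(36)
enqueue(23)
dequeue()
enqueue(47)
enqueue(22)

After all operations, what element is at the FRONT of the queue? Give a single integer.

enqueue(27): queue = [27]
enqueue(5): queue = [27, 5]
enqueue(42): queue = [27, 5, 42]
dequeue(): queue = [5, 42]
enqueue(73): queue = [5, 42, 73]
enqueue(90): queue = [5, 42, 73, 90]
enqueue(75): queue = [5, 42, 73, 90, 75]
enqueue(48): queue = [5, 42, 73, 90, 75, 48]
dequeue(): queue = [42, 73, 90, 75, 48]
dequeue(): queue = [73, 90, 75, 48]
enqueue(36): queue = [73, 90, 75, 48, 36]
enqueue(23): queue = [73, 90, 75, 48, 36, 23]
dequeue(): queue = [90, 75, 48, 36, 23]
enqueue(47): queue = [90, 75, 48, 36, 23, 47]
enqueue(22): queue = [90, 75, 48, 36, 23, 47, 22]

Answer: 90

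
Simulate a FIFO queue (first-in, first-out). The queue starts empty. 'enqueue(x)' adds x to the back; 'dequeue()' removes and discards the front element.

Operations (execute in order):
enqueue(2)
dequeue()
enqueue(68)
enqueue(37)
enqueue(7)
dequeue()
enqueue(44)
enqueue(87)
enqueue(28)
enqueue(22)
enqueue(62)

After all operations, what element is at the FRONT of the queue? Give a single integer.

Answer: 37

Derivation:
enqueue(2): queue = [2]
dequeue(): queue = []
enqueue(68): queue = [68]
enqueue(37): queue = [68, 37]
enqueue(7): queue = [68, 37, 7]
dequeue(): queue = [37, 7]
enqueue(44): queue = [37, 7, 44]
enqueue(87): queue = [37, 7, 44, 87]
enqueue(28): queue = [37, 7, 44, 87, 28]
enqueue(22): queue = [37, 7, 44, 87, 28, 22]
enqueue(62): queue = [37, 7, 44, 87, 28, 22, 62]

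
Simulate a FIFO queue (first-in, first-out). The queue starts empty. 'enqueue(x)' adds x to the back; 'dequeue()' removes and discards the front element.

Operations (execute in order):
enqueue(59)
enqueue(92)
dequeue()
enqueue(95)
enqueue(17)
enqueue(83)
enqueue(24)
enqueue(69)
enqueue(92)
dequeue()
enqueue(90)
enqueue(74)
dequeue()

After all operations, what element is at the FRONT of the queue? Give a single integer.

Answer: 17

Derivation:
enqueue(59): queue = [59]
enqueue(92): queue = [59, 92]
dequeue(): queue = [92]
enqueue(95): queue = [92, 95]
enqueue(17): queue = [92, 95, 17]
enqueue(83): queue = [92, 95, 17, 83]
enqueue(24): queue = [92, 95, 17, 83, 24]
enqueue(69): queue = [92, 95, 17, 83, 24, 69]
enqueue(92): queue = [92, 95, 17, 83, 24, 69, 92]
dequeue(): queue = [95, 17, 83, 24, 69, 92]
enqueue(90): queue = [95, 17, 83, 24, 69, 92, 90]
enqueue(74): queue = [95, 17, 83, 24, 69, 92, 90, 74]
dequeue(): queue = [17, 83, 24, 69, 92, 90, 74]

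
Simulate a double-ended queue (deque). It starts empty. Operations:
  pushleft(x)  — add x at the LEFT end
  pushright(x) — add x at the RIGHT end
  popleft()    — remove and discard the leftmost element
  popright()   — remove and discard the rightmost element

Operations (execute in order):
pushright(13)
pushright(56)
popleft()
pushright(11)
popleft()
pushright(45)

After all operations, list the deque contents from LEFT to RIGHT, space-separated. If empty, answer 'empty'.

pushright(13): [13]
pushright(56): [13, 56]
popleft(): [56]
pushright(11): [56, 11]
popleft(): [11]
pushright(45): [11, 45]

Answer: 11 45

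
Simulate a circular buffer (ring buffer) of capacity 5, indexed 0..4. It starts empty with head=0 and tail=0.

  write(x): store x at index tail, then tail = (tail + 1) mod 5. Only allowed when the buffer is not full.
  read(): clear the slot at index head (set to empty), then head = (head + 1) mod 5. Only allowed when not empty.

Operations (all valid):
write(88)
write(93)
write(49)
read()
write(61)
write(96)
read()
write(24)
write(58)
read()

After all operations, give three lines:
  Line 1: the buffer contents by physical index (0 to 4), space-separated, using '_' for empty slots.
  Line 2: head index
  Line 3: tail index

write(88): buf=[88 _ _ _ _], head=0, tail=1, size=1
write(93): buf=[88 93 _ _ _], head=0, tail=2, size=2
write(49): buf=[88 93 49 _ _], head=0, tail=3, size=3
read(): buf=[_ 93 49 _ _], head=1, tail=3, size=2
write(61): buf=[_ 93 49 61 _], head=1, tail=4, size=3
write(96): buf=[_ 93 49 61 96], head=1, tail=0, size=4
read(): buf=[_ _ 49 61 96], head=2, tail=0, size=3
write(24): buf=[24 _ 49 61 96], head=2, tail=1, size=4
write(58): buf=[24 58 49 61 96], head=2, tail=2, size=5
read(): buf=[24 58 _ 61 96], head=3, tail=2, size=4

Answer: 24 58 _ 61 96
3
2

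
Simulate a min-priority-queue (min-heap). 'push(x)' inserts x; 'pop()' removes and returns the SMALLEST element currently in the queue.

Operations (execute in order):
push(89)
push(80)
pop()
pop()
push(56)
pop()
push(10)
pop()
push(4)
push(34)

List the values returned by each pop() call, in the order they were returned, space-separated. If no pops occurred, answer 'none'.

push(89): heap contents = [89]
push(80): heap contents = [80, 89]
pop() → 80: heap contents = [89]
pop() → 89: heap contents = []
push(56): heap contents = [56]
pop() → 56: heap contents = []
push(10): heap contents = [10]
pop() → 10: heap contents = []
push(4): heap contents = [4]
push(34): heap contents = [4, 34]

Answer: 80 89 56 10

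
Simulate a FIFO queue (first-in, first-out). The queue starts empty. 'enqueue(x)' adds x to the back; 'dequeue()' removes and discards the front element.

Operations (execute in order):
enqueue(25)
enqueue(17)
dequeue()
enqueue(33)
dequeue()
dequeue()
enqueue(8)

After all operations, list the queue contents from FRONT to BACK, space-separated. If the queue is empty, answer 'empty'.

Answer: 8

Derivation:
enqueue(25): [25]
enqueue(17): [25, 17]
dequeue(): [17]
enqueue(33): [17, 33]
dequeue(): [33]
dequeue(): []
enqueue(8): [8]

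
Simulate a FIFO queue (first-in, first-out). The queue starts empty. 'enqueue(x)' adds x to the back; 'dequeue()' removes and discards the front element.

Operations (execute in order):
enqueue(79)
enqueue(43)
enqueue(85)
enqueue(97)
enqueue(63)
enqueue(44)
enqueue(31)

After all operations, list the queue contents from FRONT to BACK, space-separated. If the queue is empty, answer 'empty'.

enqueue(79): [79]
enqueue(43): [79, 43]
enqueue(85): [79, 43, 85]
enqueue(97): [79, 43, 85, 97]
enqueue(63): [79, 43, 85, 97, 63]
enqueue(44): [79, 43, 85, 97, 63, 44]
enqueue(31): [79, 43, 85, 97, 63, 44, 31]

Answer: 79 43 85 97 63 44 31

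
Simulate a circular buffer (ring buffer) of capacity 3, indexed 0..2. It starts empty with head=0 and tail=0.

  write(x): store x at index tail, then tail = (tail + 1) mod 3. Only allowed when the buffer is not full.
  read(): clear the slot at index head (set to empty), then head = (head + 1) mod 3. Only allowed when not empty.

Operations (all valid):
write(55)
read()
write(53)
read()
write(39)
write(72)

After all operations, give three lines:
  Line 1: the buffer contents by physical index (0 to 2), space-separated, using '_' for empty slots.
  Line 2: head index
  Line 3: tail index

Answer: 72 _ 39
2
1

Derivation:
write(55): buf=[55 _ _], head=0, tail=1, size=1
read(): buf=[_ _ _], head=1, tail=1, size=0
write(53): buf=[_ 53 _], head=1, tail=2, size=1
read(): buf=[_ _ _], head=2, tail=2, size=0
write(39): buf=[_ _ 39], head=2, tail=0, size=1
write(72): buf=[72 _ 39], head=2, tail=1, size=2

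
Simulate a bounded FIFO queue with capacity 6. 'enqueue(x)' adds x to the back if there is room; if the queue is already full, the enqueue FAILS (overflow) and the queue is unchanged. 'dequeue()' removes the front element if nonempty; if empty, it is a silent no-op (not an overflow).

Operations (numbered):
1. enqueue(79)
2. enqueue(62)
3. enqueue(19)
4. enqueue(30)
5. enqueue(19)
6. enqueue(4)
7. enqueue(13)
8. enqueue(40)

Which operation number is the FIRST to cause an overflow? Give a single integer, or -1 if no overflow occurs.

Answer: 7

Derivation:
1. enqueue(79): size=1
2. enqueue(62): size=2
3. enqueue(19): size=3
4. enqueue(30): size=4
5. enqueue(19): size=5
6. enqueue(4): size=6
7. enqueue(13): size=6=cap → OVERFLOW (fail)
8. enqueue(40): size=6=cap → OVERFLOW (fail)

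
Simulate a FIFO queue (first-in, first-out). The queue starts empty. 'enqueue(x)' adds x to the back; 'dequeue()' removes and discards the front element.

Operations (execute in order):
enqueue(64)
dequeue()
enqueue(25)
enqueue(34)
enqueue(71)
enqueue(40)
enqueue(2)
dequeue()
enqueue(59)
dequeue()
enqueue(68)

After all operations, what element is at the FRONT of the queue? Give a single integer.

Answer: 71

Derivation:
enqueue(64): queue = [64]
dequeue(): queue = []
enqueue(25): queue = [25]
enqueue(34): queue = [25, 34]
enqueue(71): queue = [25, 34, 71]
enqueue(40): queue = [25, 34, 71, 40]
enqueue(2): queue = [25, 34, 71, 40, 2]
dequeue(): queue = [34, 71, 40, 2]
enqueue(59): queue = [34, 71, 40, 2, 59]
dequeue(): queue = [71, 40, 2, 59]
enqueue(68): queue = [71, 40, 2, 59, 68]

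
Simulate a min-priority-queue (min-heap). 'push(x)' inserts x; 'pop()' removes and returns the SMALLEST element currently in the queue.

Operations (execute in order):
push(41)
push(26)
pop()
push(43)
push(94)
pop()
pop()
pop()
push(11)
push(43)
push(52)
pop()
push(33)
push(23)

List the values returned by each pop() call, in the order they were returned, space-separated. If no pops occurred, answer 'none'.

Answer: 26 41 43 94 11

Derivation:
push(41): heap contents = [41]
push(26): heap contents = [26, 41]
pop() → 26: heap contents = [41]
push(43): heap contents = [41, 43]
push(94): heap contents = [41, 43, 94]
pop() → 41: heap contents = [43, 94]
pop() → 43: heap contents = [94]
pop() → 94: heap contents = []
push(11): heap contents = [11]
push(43): heap contents = [11, 43]
push(52): heap contents = [11, 43, 52]
pop() → 11: heap contents = [43, 52]
push(33): heap contents = [33, 43, 52]
push(23): heap contents = [23, 33, 43, 52]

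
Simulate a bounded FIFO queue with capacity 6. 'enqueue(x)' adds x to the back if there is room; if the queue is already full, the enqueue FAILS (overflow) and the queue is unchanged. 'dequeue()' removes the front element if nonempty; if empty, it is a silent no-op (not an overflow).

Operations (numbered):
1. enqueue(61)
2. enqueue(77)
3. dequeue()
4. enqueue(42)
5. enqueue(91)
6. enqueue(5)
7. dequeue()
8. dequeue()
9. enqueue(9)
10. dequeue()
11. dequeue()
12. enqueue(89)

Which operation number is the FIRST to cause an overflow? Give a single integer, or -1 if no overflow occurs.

1. enqueue(61): size=1
2. enqueue(77): size=2
3. dequeue(): size=1
4. enqueue(42): size=2
5. enqueue(91): size=3
6. enqueue(5): size=4
7. dequeue(): size=3
8. dequeue(): size=2
9. enqueue(9): size=3
10. dequeue(): size=2
11. dequeue(): size=1
12. enqueue(89): size=2

Answer: -1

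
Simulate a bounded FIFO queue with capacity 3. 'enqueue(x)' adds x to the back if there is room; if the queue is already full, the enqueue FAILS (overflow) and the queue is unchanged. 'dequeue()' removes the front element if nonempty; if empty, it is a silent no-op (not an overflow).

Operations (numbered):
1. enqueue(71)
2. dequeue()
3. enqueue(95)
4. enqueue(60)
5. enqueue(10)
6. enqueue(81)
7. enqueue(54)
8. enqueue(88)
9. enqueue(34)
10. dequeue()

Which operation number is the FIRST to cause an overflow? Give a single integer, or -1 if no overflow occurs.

1. enqueue(71): size=1
2. dequeue(): size=0
3. enqueue(95): size=1
4. enqueue(60): size=2
5. enqueue(10): size=3
6. enqueue(81): size=3=cap → OVERFLOW (fail)
7. enqueue(54): size=3=cap → OVERFLOW (fail)
8. enqueue(88): size=3=cap → OVERFLOW (fail)
9. enqueue(34): size=3=cap → OVERFLOW (fail)
10. dequeue(): size=2

Answer: 6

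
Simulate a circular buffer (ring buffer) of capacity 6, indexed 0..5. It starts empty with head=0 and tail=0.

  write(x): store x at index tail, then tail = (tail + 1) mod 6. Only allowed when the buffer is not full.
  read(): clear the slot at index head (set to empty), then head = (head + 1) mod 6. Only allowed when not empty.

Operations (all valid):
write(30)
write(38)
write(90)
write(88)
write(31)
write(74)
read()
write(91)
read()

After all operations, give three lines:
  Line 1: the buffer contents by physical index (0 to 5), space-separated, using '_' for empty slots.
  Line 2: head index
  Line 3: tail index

Answer: 91 _ 90 88 31 74
2
1

Derivation:
write(30): buf=[30 _ _ _ _ _], head=0, tail=1, size=1
write(38): buf=[30 38 _ _ _ _], head=0, tail=2, size=2
write(90): buf=[30 38 90 _ _ _], head=0, tail=3, size=3
write(88): buf=[30 38 90 88 _ _], head=0, tail=4, size=4
write(31): buf=[30 38 90 88 31 _], head=0, tail=5, size=5
write(74): buf=[30 38 90 88 31 74], head=0, tail=0, size=6
read(): buf=[_ 38 90 88 31 74], head=1, tail=0, size=5
write(91): buf=[91 38 90 88 31 74], head=1, tail=1, size=6
read(): buf=[91 _ 90 88 31 74], head=2, tail=1, size=5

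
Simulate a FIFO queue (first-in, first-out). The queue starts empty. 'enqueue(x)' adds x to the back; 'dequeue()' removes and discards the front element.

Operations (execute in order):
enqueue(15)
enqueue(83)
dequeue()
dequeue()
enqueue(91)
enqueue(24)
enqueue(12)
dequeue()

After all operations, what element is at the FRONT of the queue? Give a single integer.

Answer: 24

Derivation:
enqueue(15): queue = [15]
enqueue(83): queue = [15, 83]
dequeue(): queue = [83]
dequeue(): queue = []
enqueue(91): queue = [91]
enqueue(24): queue = [91, 24]
enqueue(12): queue = [91, 24, 12]
dequeue(): queue = [24, 12]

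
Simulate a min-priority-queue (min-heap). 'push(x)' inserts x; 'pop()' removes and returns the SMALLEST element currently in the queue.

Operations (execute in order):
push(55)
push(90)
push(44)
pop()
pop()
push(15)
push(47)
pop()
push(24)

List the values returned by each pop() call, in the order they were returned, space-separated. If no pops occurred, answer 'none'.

Answer: 44 55 15

Derivation:
push(55): heap contents = [55]
push(90): heap contents = [55, 90]
push(44): heap contents = [44, 55, 90]
pop() → 44: heap contents = [55, 90]
pop() → 55: heap contents = [90]
push(15): heap contents = [15, 90]
push(47): heap contents = [15, 47, 90]
pop() → 15: heap contents = [47, 90]
push(24): heap contents = [24, 47, 90]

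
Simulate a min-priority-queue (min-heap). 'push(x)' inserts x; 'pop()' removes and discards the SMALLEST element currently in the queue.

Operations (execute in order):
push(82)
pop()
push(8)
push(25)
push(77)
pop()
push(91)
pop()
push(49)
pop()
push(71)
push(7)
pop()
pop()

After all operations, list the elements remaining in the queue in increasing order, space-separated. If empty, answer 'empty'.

push(82): heap contents = [82]
pop() → 82: heap contents = []
push(8): heap contents = [8]
push(25): heap contents = [8, 25]
push(77): heap contents = [8, 25, 77]
pop() → 8: heap contents = [25, 77]
push(91): heap contents = [25, 77, 91]
pop() → 25: heap contents = [77, 91]
push(49): heap contents = [49, 77, 91]
pop() → 49: heap contents = [77, 91]
push(71): heap contents = [71, 77, 91]
push(7): heap contents = [7, 71, 77, 91]
pop() → 7: heap contents = [71, 77, 91]
pop() → 71: heap contents = [77, 91]

Answer: 77 91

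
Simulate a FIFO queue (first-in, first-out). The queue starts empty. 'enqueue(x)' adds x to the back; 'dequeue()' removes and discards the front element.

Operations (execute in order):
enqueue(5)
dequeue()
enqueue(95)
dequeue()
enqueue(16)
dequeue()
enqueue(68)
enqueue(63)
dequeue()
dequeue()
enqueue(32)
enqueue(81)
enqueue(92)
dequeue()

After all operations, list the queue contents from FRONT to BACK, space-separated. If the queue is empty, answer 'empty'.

Answer: 81 92

Derivation:
enqueue(5): [5]
dequeue(): []
enqueue(95): [95]
dequeue(): []
enqueue(16): [16]
dequeue(): []
enqueue(68): [68]
enqueue(63): [68, 63]
dequeue(): [63]
dequeue(): []
enqueue(32): [32]
enqueue(81): [32, 81]
enqueue(92): [32, 81, 92]
dequeue(): [81, 92]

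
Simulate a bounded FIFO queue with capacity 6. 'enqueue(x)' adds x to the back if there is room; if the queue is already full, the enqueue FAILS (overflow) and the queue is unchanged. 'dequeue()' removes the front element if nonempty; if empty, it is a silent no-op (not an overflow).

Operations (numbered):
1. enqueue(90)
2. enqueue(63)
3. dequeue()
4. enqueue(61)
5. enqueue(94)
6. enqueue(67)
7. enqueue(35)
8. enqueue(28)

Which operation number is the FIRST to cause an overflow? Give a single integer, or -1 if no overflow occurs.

1. enqueue(90): size=1
2. enqueue(63): size=2
3. dequeue(): size=1
4. enqueue(61): size=2
5. enqueue(94): size=3
6. enqueue(67): size=4
7. enqueue(35): size=5
8. enqueue(28): size=6

Answer: -1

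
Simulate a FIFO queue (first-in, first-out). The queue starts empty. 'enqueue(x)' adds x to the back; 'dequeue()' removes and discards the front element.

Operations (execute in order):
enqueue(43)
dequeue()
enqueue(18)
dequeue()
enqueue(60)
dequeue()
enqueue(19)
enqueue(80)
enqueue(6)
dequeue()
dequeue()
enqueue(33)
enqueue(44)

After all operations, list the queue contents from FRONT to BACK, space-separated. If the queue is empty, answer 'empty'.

Answer: 6 33 44

Derivation:
enqueue(43): [43]
dequeue(): []
enqueue(18): [18]
dequeue(): []
enqueue(60): [60]
dequeue(): []
enqueue(19): [19]
enqueue(80): [19, 80]
enqueue(6): [19, 80, 6]
dequeue(): [80, 6]
dequeue(): [6]
enqueue(33): [6, 33]
enqueue(44): [6, 33, 44]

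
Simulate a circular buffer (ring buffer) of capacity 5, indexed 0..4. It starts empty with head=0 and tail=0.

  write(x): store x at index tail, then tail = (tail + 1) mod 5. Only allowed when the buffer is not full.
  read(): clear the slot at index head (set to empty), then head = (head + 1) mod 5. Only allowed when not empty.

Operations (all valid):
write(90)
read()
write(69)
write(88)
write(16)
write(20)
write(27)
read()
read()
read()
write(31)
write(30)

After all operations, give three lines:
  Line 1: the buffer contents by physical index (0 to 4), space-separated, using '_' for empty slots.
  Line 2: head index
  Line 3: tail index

write(90): buf=[90 _ _ _ _], head=0, tail=1, size=1
read(): buf=[_ _ _ _ _], head=1, tail=1, size=0
write(69): buf=[_ 69 _ _ _], head=1, tail=2, size=1
write(88): buf=[_ 69 88 _ _], head=1, tail=3, size=2
write(16): buf=[_ 69 88 16 _], head=1, tail=4, size=3
write(20): buf=[_ 69 88 16 20], head=1, tail=0, size=4
write(27): buf=[27 69 88 16 20], head=1, tail=1, size=5
read(): buf=[27 _ 88 16 20], head=2, tail=1, size=4
read(): buf=[27 _ _ 16 20], head=3, tail=1, size=3
read(): buf=[27 _ _ _ 20], head=4, tail=1, size=2
write(31): buf=[27 31 _ _ 20], head=4, tail=2, size=3
write(30): buf=[27 31 30 _ 20], head=4, tail=3, size=4

Answer: 27 31 30 _ 20
4
3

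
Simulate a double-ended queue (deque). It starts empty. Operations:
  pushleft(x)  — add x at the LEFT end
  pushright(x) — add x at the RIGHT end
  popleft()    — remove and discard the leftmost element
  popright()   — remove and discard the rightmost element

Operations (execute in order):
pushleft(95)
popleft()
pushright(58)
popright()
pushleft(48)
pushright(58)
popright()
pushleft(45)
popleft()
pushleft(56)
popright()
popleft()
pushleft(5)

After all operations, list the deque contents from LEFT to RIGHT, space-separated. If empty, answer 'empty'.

Answer: 5

Derivation:
pushleft(95): [95]
popleft(): []
pushright(58): [58]
popright(): []
pushleft(48): [48]
pushright(58): [48, 58]
popright(): [48]
pushleft(45): [45, 48]
popleft(): [48]
pushleft(56): [56, 48]
popright(): [56]
popleft(): []
pushleft(5): [5]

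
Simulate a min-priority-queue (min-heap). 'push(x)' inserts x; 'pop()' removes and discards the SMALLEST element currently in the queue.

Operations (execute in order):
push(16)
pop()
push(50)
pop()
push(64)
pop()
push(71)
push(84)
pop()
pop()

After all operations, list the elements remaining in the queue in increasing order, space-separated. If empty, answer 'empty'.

Answer: empty

Derivation:
push(16): heap contents = [16]
pop() → 16: heap contents = []
push(50): heap contents = [50]
pop() → 50: heap contents = []
push(64): heap contents = [64]
pop() → 64: heap contents = []
push(71): heap contents = [71]
push(84): heap contents = [71, 84]
pop() → 71: heap contents = [84]
pop() → 84: heap contents = []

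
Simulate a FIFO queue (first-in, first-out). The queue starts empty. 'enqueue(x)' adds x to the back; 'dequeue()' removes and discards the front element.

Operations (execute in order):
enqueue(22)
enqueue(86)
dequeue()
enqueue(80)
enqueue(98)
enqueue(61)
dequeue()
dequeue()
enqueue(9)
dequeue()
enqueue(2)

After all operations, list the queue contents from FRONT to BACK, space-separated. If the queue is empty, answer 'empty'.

Answer: 61 9 2

Derivation:
enqueue(22): [22]
enqueue(86): [22, 86]
dequeue(): [86]
enqueue(80): [86, 80]
enqueue(98): [86, 80, 98]
enqueue(61): [86, 80, 98, 61]
dequeue(): [80, 98, 61]
dequeue(): [98, 61]
enqueue(9): [98, 61, 9]
dequeue(): [61, 9]
enqueue(2): [61, 9, 2]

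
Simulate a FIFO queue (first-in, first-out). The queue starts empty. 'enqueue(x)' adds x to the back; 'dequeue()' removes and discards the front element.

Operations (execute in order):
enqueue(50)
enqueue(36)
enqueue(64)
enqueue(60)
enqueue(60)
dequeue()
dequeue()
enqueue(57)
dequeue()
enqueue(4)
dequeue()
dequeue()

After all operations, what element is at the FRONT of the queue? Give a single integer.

enqueue(50): queue = [50]
enqueue(36): queue = [50, 36]
enqueue(64): queue = [50, 36, 64]
enqueue(60): queue = [50, 36, 64, 60]
enqueue(60): queue = [50, 36, 64, 60, 60]
dequeue(): queue = [36, 64, 60, 60]
dequeue(): queue = [64, 60, 60]
enqueue(57): queue = [64, 60, 60, 57]
dequeue(): queue = [60, 60, 57]
enqueue(4): queue = [60, 60, 57, 4]
dequeue(): queue = [60, 57, 4]
dequeue(): queue = [57, 4]

Answer: 57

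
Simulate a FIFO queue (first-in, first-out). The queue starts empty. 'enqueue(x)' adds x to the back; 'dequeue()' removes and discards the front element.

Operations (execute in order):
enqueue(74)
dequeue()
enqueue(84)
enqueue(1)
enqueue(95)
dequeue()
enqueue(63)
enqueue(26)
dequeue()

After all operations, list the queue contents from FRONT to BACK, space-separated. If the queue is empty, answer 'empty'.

Answer: 95 63 26

Derivation:
enqueue(74): [74]
dequeue(): []
enqueue(84): [84]
enqueue(1): [84, 1]
enqueue(95): [84, 1, 95]
dequeue(): [1, 95]
enqueue(63): [1, 95, 63]
enqueue(26): [1, 95, 63, 26]
dequeue(): [95, 63, 26]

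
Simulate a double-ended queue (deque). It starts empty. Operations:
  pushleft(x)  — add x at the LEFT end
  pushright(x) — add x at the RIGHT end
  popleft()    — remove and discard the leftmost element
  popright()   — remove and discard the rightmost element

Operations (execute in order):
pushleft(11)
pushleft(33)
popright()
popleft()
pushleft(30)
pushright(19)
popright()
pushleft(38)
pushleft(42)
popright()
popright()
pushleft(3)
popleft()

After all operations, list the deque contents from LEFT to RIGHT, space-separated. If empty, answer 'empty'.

Answer: 42

Derivation:
pushleft(11): [11]
pushleft(33): [33, 11]
popright(): [33]
popleft(): []
pushleft(30): [30]
pushright(19): [30, 19]
popright(): [30]
pushleft(38): [38, 30]
pushleft(42): [42, 38, 30]
popright(): [42, 38]
popright(): [42]
pushleft(3): [3, 42]
popleft(): [42]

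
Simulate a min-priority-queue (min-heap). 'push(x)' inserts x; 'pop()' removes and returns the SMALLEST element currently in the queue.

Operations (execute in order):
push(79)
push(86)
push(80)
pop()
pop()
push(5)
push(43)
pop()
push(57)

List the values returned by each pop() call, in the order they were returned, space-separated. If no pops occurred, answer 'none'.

Answer: 79 80 5

Derivation:
push(79): heap contents = [79]
push(86): heap contents = [79, 86]
push(80): heap contents = [79, 80, 86]
pop() → 79: heap contents = [80, 86]
pop() → 80: heap contents = [86]
push(5): heap contents = [5, 86]
push(43): heap contents = [5, 43, 86]
pop() → 5: heap contents = [43, 86]
push(57): heap contents = [43, 57, 86]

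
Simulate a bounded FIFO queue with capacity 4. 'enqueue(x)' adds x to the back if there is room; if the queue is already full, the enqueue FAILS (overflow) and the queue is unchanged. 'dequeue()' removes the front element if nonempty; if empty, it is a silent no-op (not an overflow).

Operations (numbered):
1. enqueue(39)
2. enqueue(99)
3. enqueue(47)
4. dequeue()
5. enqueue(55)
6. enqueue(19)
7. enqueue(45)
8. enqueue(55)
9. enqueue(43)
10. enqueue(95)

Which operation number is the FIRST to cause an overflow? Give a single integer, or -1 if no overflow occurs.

Answer: 7

Derivation:
1. enqueue(39): size=1
2. enqueue(99): size=2
3. enqueue(47): size=3
4. dequeue(): size=2
5. enqueue(55): size=3
6. enqueue(19): size=4
7. enqueue(45): size=4=cap → OVERFLOW (fail)
8. enqueue(55): size=4=cap → OVERFLOW (fail)
9. enqueue(43): size=4=cap → OVERFLOW (fail)
10. enqueue(95): size=4=cap → OVERFLOW (fail)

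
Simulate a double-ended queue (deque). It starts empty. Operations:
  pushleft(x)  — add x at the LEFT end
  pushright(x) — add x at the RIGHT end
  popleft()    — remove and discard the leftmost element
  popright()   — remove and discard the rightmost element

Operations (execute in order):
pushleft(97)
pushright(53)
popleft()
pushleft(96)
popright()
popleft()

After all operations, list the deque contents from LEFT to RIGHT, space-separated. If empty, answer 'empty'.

Answer: empty

Derivation:
pushleft(97): [97]
pushright(53): [97, 53]
popleft(): [53]
pushleft(96): [96, 53]
popright(): [96]
popleft(): []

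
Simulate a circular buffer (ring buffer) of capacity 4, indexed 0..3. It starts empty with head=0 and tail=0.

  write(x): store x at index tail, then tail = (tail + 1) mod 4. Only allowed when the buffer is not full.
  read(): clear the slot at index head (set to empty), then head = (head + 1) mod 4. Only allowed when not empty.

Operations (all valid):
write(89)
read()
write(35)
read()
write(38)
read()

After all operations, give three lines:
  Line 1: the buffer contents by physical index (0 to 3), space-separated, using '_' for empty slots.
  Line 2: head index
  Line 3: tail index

Answer: _ _ _ _
3
3

Derivation:
write(89): buf=[89 _ _ _], head=0, tail=1, size=1
read(): buf=[_ _ _ _], head=1, tail=1, size=0
write(35): buf=[_ 35 _ _], head=1, tail=2, size=1
read(): buf=[_ _ _ _], head=2, tail=2, size=0
write(38): buf=[_ _ 38 _], head=2, tail=3, size=1
read(): buf=[_ _ _ _], head=3, tail=3, size=0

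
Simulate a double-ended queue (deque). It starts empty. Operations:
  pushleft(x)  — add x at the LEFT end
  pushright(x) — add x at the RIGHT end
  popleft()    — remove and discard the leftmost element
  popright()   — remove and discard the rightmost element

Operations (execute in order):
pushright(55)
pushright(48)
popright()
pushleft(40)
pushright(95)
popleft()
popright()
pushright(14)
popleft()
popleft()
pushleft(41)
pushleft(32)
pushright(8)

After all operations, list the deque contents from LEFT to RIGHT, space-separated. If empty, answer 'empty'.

pushright(55): [55]
pushright(48): [55, 48]
popright(): [55]
pushleft(40): [40, 55]
pushright(95): [40, 55, 95]
popleft(): [55, 95]
popright(): [55]
pushright(14): [55, 14]
popleft(): [14]
popleft(): []
pushleft(41): [41]
pushleft(32): [32, 41]
pushright(8): [32, 41, 8]

Answer: 32 41 8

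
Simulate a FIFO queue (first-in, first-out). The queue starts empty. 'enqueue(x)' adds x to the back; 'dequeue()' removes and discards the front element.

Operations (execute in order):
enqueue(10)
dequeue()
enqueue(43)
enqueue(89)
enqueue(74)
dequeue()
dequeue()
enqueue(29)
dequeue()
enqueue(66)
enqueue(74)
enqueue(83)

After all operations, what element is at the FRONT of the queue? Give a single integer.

enqueue(10): queue = [10]
dequeue(): queue = []
enqueue(43): queue = [43]
enqueue(89): queue = [43, 89]
enqueue(74): queue = [43, 89, 74]
dequeue(): queue = [89, 74]
dequeue(): queue = [74]
enqueue(29): queue = [74, 29]
dequeue(): queue = [29]
enqueue(66): queue = [29, 66]
enqueue(74): queue = [29, 66, 74]
enqueue(83): queue = [29, 66, 74, 83]

Answer: 29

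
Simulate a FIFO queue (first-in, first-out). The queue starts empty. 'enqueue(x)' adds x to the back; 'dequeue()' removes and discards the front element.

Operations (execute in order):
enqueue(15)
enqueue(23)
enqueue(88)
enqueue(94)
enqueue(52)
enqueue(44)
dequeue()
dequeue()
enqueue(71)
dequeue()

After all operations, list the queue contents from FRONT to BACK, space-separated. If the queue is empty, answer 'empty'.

enqueue(15): [15]
enqueue(23): [15, 23]
enqueue(88): [15, 23, 88]
enqueue(94): [15, 23, 88, 94]
enqueue(52): [15, 23, 88, 94, 52]
enqueue(44): [15, 23, 88, 94, 52, 44]
dequeue(): [23, 88, 94, 52, 44]
dequeue(): [88, 94, 52, 44]
enqueue(71): [88, 94, 52, 44, 71]
dequeue(): [94, 52, 44, 71]

Answer: 94 52 44 71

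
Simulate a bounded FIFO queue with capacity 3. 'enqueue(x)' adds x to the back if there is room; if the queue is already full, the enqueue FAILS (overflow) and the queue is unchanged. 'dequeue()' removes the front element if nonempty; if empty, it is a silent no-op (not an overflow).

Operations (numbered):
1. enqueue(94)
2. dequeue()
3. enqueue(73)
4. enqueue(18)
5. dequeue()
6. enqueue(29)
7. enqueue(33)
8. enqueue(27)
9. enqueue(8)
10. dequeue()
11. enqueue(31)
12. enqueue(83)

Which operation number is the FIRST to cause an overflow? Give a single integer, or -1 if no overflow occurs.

Answer: 8

Derivation:
1. enqueue(94): size=1
2. dequeue(): size=0
3. enqueue(73): size=1
4. enqueue(18): size=2
5. dequeue(): size=1
6. enqueue(29): size=2
7. enqueue(33): size=3
8. enqueue(27): size=3=cap → OVERFLOW (fail)
9. enqueue(8): size=3=cap → OVERFLOW (fail)
10. dequeue(): size=2
11. enqueue(31): size=3
12. enqueue(83): size=3=cap → OVERFLOW (fail)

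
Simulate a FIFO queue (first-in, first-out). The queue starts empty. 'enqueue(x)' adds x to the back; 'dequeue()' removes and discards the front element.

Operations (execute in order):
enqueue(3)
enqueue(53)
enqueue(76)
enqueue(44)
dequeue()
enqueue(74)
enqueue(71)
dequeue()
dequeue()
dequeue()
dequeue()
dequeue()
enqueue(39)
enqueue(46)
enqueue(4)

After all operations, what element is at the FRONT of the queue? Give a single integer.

Answer: 39

Derivation:
enqueue(3): queue = [3]
enqueue(53): queue = [3, 53]
enqueue(76): queue = [3, 53, 76]
enqueue(44): queue = [3, 53, 76, 44]
dequeue(): queue = [53, 76, 44]
enqueue(74): queue = [53, 76, 44, 74]
enqueue(71): queue = [53, 76, 44, 74, 71]
dequeue(): queue = [76, 44, 74, 71]
dequeue(): queue = [44, 74, 71]
dequeue(): queue = [74, 71]
dequeue(): queue = [71]
dequeue(): queue = []
enqueue(39): queue = [39]
enqueue(46): queue = [39, 46]
enqueue(4): queue = [39, 46, 4]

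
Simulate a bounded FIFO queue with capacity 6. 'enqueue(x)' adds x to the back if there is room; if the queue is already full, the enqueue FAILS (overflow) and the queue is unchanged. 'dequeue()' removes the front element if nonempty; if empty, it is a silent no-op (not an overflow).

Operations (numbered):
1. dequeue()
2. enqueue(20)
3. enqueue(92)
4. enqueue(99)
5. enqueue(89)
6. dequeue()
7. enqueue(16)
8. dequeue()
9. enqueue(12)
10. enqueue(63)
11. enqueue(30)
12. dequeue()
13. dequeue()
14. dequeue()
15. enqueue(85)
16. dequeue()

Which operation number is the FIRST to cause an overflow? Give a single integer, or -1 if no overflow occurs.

Answer: -1

Derivation:
1. dequeue(): empty, no-op, size=0
2. enqueue(20): size=1
3. enqueue(92): size=2
4. enqueue(99): size=3
5. enqueue(89): size=4
6. dequeue(): size=3
7. enqueue(16): size=4
8. dequeue(): size=3
9. enqueue(12): size=4
10. enqueue(63): size=5
11. enqueue(30): size=6
12. dequeue(): size=5
13. dequeue(): size=4
14. dequeue(): size=3
15. enqueue(85): size=4
16. dequeue(): size=3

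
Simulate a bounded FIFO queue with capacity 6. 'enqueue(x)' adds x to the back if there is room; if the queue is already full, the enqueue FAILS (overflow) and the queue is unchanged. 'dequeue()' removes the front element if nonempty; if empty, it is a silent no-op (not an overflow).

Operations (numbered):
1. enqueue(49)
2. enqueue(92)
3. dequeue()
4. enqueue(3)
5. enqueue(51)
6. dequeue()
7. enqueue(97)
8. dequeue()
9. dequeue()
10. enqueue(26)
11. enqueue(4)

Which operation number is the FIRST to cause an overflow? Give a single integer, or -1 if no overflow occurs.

Answer: -1

Derivation:
1. enqueue(49): size=1
2. enqueue(92): size=2
3. dequeue(): size=1
4. enqueue(3): size=2
5. enqueue(51): size=3
6. dequeue(): size=2
7. enqueue(97): size=3
8. dequeue(): size=2
9. dequeue(): size=1
10. enqueue(26): size=2
11. enqueue(4): size=3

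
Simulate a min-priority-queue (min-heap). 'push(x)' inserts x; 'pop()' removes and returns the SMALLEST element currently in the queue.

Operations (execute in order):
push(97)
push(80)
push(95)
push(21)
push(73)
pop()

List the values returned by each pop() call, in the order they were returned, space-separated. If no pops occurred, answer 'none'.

push(97): heap contents = [97]
push(80): heap contents = [80, 97]
push(95): heap contents = [80, 95, 97]
push(21): heap contents = [21, 80, 95, 97]
push(73): heap contents = [21, 73, 80, 95, 97]
pop() → 21: heap contents = [73, 80, 95, 97]

Answer: 21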